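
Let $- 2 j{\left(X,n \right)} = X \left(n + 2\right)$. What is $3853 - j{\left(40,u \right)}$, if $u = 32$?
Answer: $4533$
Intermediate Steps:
$j{\left(X,n \right)} = - \frac{X \left(2 + n\right)}{2}$ ($j{\left(X,n \right)} = - \frac{X \left(n + 2\right)}{2} = - \frac{X \left(2 + n\right)}{2}$)
$3853 - j{\left(40,u \right)} = 3853 - \left(- \frac{1}{2}\right) 40 \left(2 + 32\right) = 3853 - \left(- \frac{1}{2}\right) 40 \cdot 34 = 3853 - -680 = 3853 + 680 = 4533$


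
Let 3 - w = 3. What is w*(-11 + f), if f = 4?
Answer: 0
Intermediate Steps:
w = 0 (w = 3 - 1*3 = 3 - 3 = 0)
w*(-11 + f) = 0*(-11 + 4) = 0*(-7) = 0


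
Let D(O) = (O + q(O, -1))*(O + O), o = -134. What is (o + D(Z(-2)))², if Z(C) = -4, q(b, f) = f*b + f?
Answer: 15876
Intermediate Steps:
q(b, f) = f + b*f (q(b, f) = b*f + f = f + b*f)
D(O) = -2*O (D(O) = (O - (1 + O))*(O + O) = (O + (-1 - O))*(2*O) = -2*O)
(o + D(Z(-2)))² = (-134 - 2*(-4))² = (-134 + 8)² = (-126)² = 15876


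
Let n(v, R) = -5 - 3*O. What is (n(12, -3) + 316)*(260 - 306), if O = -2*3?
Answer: -15134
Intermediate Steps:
O = -6
n(v, R) = 13 (n(v, R) = -5 - 3*(-6) = -5 + 18 = 13)
(n(12, -3) + 316)*(260 - 306) = (13 + 316)*(260 - 306) = 329*(-46) = -15134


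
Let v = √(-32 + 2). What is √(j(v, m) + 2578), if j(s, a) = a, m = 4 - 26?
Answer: 6*√71 ≈ 50.557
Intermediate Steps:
v = I*√30 (v = √(-30) = I*√30 ≈ 5.4772*I)
m = -22
√(j(v, m) + 2578) = √(-22 + 2578) = √2556 = 6*√71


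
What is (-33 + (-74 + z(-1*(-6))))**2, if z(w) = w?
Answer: 10201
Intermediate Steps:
(-33 + (-74 + z(-1*(-6))))**2 = (-33 + (-74 - 1*(-6)))**2 = (-33 + (-74 + 6))**2 = (-33 - 68)**2 = (-101)**2 = 10201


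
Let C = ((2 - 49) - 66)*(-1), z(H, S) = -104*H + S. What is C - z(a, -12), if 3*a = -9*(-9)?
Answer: 2933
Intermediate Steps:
a = 27 (a = (-9*(-9))/3 = (⅓)*81 = 27)
z(H, S) = S - 104*H
C = 113 (C = (-47 - 66)*(-1) = -113*(-1) = 113)
C - z(a, -12) = 113 - (-12 - 104*27) = 113 - (-12 - 2808) = 113 - 1*(-2820) = 113 + 2820 = 2933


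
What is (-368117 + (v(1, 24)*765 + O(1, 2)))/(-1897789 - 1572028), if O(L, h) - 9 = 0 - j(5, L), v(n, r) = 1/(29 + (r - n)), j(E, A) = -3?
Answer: 19140695/180430484 ≈ 0.10608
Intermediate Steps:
v(n, r) = 1/(29 + r - n)
O(L, h) = 12 (O(L, h) = 9 + (0 - 1*(-3)) = 9 + (0 + 3) = 9 + 3 = 12)
(-368117 + (v(1, 24)*765 + O(1, 2)))/(-1897789 - 1572028) = (-368117 + (765/(29 + 24 - 1*1) + 12))/(-1897789 - 1572028) = (-368117 + (765/(29 + 24 - 1) + 12))/(-3469817) = (-368117 + (765/52 + 12))*(-1/3469817) = (-368117 + 1389/52)*(-1/3469817) = -19140695/52*(-1/3469817) = 19140695/180430484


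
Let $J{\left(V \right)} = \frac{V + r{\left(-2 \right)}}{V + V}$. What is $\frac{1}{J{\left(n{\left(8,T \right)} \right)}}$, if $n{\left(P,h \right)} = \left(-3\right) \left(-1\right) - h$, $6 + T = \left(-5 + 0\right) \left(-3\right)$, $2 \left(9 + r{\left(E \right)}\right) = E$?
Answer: $\frac{3}{4} \approx 0.75$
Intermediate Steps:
$r{\left(E \right)} = -9 + \frac{E}{2}$
$T = 9$ ($T = -6 + \left(-5 + 0\right) \left(-3\right) = -6 - -15 = -6 + 15 = 9$)
$n{\left(P,h \right)} = 3 - h$
$J{\left(V \right)} = \frac{-10 + V}{2 V}$ ($J{\left(V \right)} = \frac{V + \left(-9 + \frac{1}{2} \left(-2\right)\right)}{V + V} = \frac{V - 10}{2 V} = \left(V - 10\right) \frac{1}{2 V} = \left(-10 + V\right) \frac{1}{2 V} = \frac{-10 + V}{2 V}$)
$\frac{1}{J{\left(n{\left(8,T \right)} \right)}} = \frac{1}{\frac{1}{2} \frac{1}{3 - 9} \left(-10 + \left(3 - 9\right)\right)} = \frac{1}{\frac{1}{2} \frac{1}{-6} \left(-10 - 6\right)} = \frac{1}{\frac{1}{2} \left(- \frac{1}{6}\right) \left(-16\right)} = \frac{1}{\frac{4}{3}} = \frac{3}{4}$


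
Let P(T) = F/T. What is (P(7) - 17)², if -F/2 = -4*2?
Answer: 10609/49 ≈ 216.51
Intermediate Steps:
F = 16 (F = -(-8)*2 = -2*(-8) = 16)
P(T) = 16/T
(P(7) - 17)² = (16/7 - 17)² = (-103/7)² = 10609/49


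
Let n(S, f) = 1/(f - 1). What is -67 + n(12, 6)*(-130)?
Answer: -93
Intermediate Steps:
n(S, f) = 1/(-1 + f)
-67 + n(12, 6)*(-130) = -67 - 130/(-1 + 6) = -67 - 130/5 = -67 + (1/5)*(-130) = -67 - 26 = -93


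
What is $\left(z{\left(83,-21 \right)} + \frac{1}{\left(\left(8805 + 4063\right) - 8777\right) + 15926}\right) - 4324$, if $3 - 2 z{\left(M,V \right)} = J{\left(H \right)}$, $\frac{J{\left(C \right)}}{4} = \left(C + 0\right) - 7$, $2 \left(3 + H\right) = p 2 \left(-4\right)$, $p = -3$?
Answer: $- \frac{173207099}{40034} \approx -4326.5$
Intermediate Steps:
$H = 9$ ($H = -3 + \frac{\left(-3\right) 2 \left(-4\right)}{2} = -3 + \frac{\left(-3\right) \left(-8\right)}{2} = -3 + \frac{1}{2} \cdot 24 = -3 + 12 = 9$)
$J{\left(C \right)} = -28 + 4 C$ ($J{\left(C \right)} = 4 \left(\left(C + 0\right) - 7\right) = 4 \left(C - 7\right) = 4 \left(-7 + C\right) = -28 + 4 C$)
$z{\left(M,V \right)} = - \frac{5}{2}$ ($z{\left(M,V \right)} = \frac{3}{2} - \frac{-28 + 4 \cdot 9}{2} = \frac{3}{2} - \frac{-28 + 36}{2} = \frac{3}{2} - 4 = - \frac{5}{2}$)
$\left(z{\left(83,-21 \right)} + \frac{1}{\left(\left(8805 + 4063\right) - 8777\right) + 15926}\right) - 4324 = \left(- \frac{5}{2} + \frac{1}{\left(\left(8805 + 4063\right) - 8777\right) + 15926}\right) - 4324 = \left(- \frac{5}{2} + \frac{1}{\left(12868 - 8777\right) + 15926}\right) - 4324 = \left(- \frac{5}{2} + \frac{1}{4091 + 15926}\right) - 4324 = \left(- \frac{5}{2} + \frac{1}{20017}\right) - 4324 = - \frac{100083}{40034} - 4324 = - \frac{173207099}{40034}$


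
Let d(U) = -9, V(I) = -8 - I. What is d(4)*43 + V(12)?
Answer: -407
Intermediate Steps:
d(4)*43 + V(12) = -9*43 + (-8 - 1*12) = -387 + (-8 - 12) = -387 - 20 = -407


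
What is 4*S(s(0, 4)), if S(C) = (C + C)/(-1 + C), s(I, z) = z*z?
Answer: 128/15 ≈ 8.5333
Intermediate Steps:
s(I, z) = z²
S(C) = 2*C/(-1 + C) (S(C) = (2*C)/(-1 + C) = 2*C/(-1 + C))
4*S(s(0, 4)) = 4*(2*4²/(-1 + 4²)) = 4*(2*16/(-1 + 16)) = 4*(2*16/15) = 4*(2*16*(1/15)) = 4*(32/15) = 128/15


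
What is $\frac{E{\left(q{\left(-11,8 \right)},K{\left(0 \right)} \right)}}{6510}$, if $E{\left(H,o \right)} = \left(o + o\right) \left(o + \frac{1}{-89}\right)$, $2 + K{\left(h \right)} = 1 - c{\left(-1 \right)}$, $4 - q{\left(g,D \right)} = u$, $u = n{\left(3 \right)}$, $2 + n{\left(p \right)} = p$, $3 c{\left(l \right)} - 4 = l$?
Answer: $\frac{358}{289695} \approx 0.0012358$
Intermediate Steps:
$c{\left(l \right)} = \frac{4}{3} + \frac{l}{3}$
$n{\left(p \right)} = -2 + p$
$u = 1$ ($u = -2 + 3 = 1$)
$q{\left(g,D \right)} = 3$ ($q{\left(g,D \right)} = 4 - 1 = 3$)
$K{\left(h \right)} = -2$ ($K{\left(h \right)} = -2 + \left(1 - \left(\frac{4}{3} + \frac{1}{3} \left(-1\right)\right)\right) = -2 + \left(1 - \left(\frac{4}{3} - \frac{1}{3}\right)\right) = -2 + \left(1 - 1\right) = -2 + 0 = -2$)
$E{\left(H,o \right)} = 2 o \left(- \frac{1}{89} + o\right)$ ($E{\left(H,o \right)} = 2 o \left(o - \frac{1}{89}\right) = 2 o \left(- \frac{1}{89} + o\right)$)
$\frac{E{\left(q{\left(-11,8 \right)},K{\left(0 \right)} \right)}}{6510} = \frac{\frac{2}{89} \left(-2\right) \left(-1 + 89 \left(-2\right)\right)}{6510} = \frac{2}{89} \left(-2\right) \left(-1 - 178\right) \frac{1}{6510} = \frac{2}{89} \left(-2\right) \left(-179\right) \frac{1}{6510} = \frac{716}{89} \cdot \frac{1}{6510} = \frac{358}{289695}$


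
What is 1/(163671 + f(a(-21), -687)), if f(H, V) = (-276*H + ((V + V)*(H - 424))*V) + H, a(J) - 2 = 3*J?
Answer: -1/457629484 ≈ -2.1852e-9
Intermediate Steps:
a(J) = 2 + 3*J
f(H, V) = -275*H + 2*V²*(-424 + H) (f(H, V) = (-276*H + ((2*V)*(-424 + H))*V) + H = (-276*H + (2*V*(-424 + H))*V) + H = (-276*H + 2*V²*(-424 + H)) + H = -275*H + 2*V²*(-424 + H))
1/(163671 + f(a(-21), -687)) = 1/(163671 + (-848*(-687)² - 275*(2 + 3*(-21)) + 2*(2 + 3*(-21))*(-687)²)) = 1/(163671 + (-848*471969 - 275*(2 - 63) + 2*(2 - 63)*471969)) = 1/(163671 + (-400229712 - 275*(-61) + 2*(-61)*471969)) = 1/(163671 + (-400229712 + 16775 - 57580218)) = 1/(163671 - 457793155) = 1/(-457629484) = -1/457629484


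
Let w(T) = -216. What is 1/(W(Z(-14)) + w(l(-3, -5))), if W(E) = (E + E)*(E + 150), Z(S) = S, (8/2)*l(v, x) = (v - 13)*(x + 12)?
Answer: -1/4024 ≈ -0.00024851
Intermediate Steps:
l(v, x) = (-13 + v)*(12 + x)/4 (l(v, x) = ((v - 13)*(x + 12))/4 = ((-13 + v)*(12 + x))/4 = (-13 + v)*(12 + x)/4)
W(E) = 2*E*(150 + E) (W(E) = (2*E)*(150 + E) = 2*E*(150 + E))
1/(W(Z(-14)) + w(l(-3, -5))) = 1/(2*(-14)*(150 - 14) - 216) = 1/(2*(-14)*136 - 216) = 1/(-3808 - 216) = 1/(-4024) = -1/4024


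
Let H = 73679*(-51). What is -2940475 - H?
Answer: 817154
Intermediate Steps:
H = -3757629
-2940475 - H = -2940475 - 1*(-3757629) = -2940475 + 3757629 = 817154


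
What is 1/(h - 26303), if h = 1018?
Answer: -1/25285 ≈ -3.9549e-5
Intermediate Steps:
1/(h - 26303) = 1/(1018 - 26303) = 1/(-25285) = -1/25285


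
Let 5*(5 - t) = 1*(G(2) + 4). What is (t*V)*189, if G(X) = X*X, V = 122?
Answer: 391986/5 ≈ 78397.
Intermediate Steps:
G(X) = X²
t = 17/5 (t = 5 - (2² + 4)/5 = 5 - (4 + 4)/5 = 5 - 8/5 = 17/5 ≈ 3.4000)
(t*V)*189 = ((17/5)*122)*189 = (2074/5)*189 = 391986/5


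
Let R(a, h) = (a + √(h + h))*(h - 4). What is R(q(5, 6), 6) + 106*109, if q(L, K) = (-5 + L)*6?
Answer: 11554 + 4*√3 ≈ 11561.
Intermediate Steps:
q(L, K) = -30 + 6*L
R(a, h) = (-4 + h)*(a + √2*√h) (R(a, h) = (a + √(2*h))*(-4 + h) = (a + √2*√h)*(-4 + h) = (-4 + h)*(a + √2*√h))
R(q(5, 6), 6) + 106*109 = (-4*(-30 + 6*5) + (-30 + 6*5)*6 + √2*6^(3/2) - 4*√2*√6) + 106*109 = (-4*(-30 + 30) + (-30 + 30)*6 + √2*(6*√6) - 8*√3) + 11554 = (-4*0 + 0*6 + 12*√3 - 8*√3) + 11554 = (0 + 0 + 12*√3 - 8*√3) + 11554 = 4*√3 + 11554 = 11554 + 4*√3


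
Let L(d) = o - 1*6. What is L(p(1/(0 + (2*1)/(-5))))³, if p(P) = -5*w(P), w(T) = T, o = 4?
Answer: -8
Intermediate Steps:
p(P) = -5*P
L(d) = -2 (L(d) = 4 - 1*6 = 4 - 6 = -2)
L(p(1/(0 + (2*1)/(-5))))³ = (-2)³ = -8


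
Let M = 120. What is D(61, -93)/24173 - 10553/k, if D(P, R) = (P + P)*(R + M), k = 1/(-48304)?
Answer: 12322237806670/24173 ≈ 5.0975e+8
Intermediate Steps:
k = -1/48304 ≈ -2.0702e-5
D(P, R) = 2*P*(120 + R) (D(P, R) = (P + P)*(R + 120) = (2*P)*(120 + R) = 2*P*(120 + R))
D(61, -93)/24173 - 10553/k = (2*61*(120 - 93))/24173 - 10553/(-1/48304) = (2*61*27)*(1/24173) - 10553*(-48304) = 3294*(1/24173) + 509752112 = 3294/24173 + 509752112 = 12322237806670/24173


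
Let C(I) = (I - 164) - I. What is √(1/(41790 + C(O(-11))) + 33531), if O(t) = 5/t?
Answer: √58099964327782/41626 ≈ 183.11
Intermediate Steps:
C(I) = -164 (C(I) = (-164 + I) - I = -164)
√(1/(41790 + C(O(-11))) + 33531) = √(1/(41790 - 164) + 33531) = √(1/41626 + 33531) = √(1395761407/41626) = √58099964327782/41626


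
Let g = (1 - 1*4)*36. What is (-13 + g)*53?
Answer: -6413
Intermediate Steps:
g = -108 (g = (1 - 4)*36 = -3*36 = -108)
(-13 + g)*53 = (-13 - 108)*53 = -121*53 = -6413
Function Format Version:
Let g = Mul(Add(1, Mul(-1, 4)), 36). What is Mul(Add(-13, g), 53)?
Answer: -6413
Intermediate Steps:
g = -108 (g = Mul(Add(1, -4), 36) = Mul(-3, 36) = -108)
Mul(Add(-13, g), 53) = Mul(Add(-13, -108), 53) = Mul(-121, 53) = -6413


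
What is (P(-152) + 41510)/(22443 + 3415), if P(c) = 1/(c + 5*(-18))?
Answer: 10045419/6257636 ≈ 1.6053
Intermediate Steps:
P(c) = 1/(-90 + c) (P(c) = 1/(c - 90) = 1/(-90 + c))
(P(-152) + 41510)/(22443 + 3415) = (1/(-90 - 152) + 41510)/(22443 + 3415) = (1/(-242) + 41510)/25858 = (-1/242 + 41510)*(1/25858) = (10045419/242)*(1/25858) = 10045419/6257636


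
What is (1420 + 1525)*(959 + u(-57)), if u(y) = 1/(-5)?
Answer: 2823666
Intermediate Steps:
u(y) = -⅕
(1420 + 1525)*(959 + u(-57)) = (1420 + 1525)*(959 - ⅕) = 2945*(4794/5) = 2823666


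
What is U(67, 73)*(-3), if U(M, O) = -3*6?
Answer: 54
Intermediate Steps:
U(M, O) = -18
U(67, 73)*(-3) = -18*(-3) = 54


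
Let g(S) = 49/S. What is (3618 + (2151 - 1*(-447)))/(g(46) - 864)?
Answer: -285936/39695 ≈ -7.2033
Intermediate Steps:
(3618 + (2151 - 1*(-447)))/(g(46) - 864) = (3618 + (2151 - 1*(-447)))/(49/46 - 864) = (3618 + (2151 + 447))/(49*(1/46) - 864) = (3618 + 2598)/(49/46 - 864) = 6216/(-39695/46) = 6216*(-46/39695) = -285936/39695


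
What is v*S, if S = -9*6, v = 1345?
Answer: -72630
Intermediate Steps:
S = -54
v*S = 1345*(-54) = -72630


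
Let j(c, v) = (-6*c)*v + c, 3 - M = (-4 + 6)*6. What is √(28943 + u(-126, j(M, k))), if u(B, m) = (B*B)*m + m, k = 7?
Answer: 2*√1471889 ≈ 2426.4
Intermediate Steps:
M = -9 (M = 3 - (-4 + 6)*6 = 3 - 2*6 = 3 - 1*12 = 3 - 12 = -9)
j(c, v) = c - 6*c*v (j(c, v) = -6*c*v + c = c - 6*c*v)
u(B, m) = m + m*B² (u(B, m) = B²*m + m = m*B² + m = m + m*B²)
√(28943 + u(-126, j(M, k))) = √(28943 + (-9*(1 - 6*7))*(1 + (-126)²)) = √(28943 + (-9*(1 - 42))*(1 + 15876)) = √(28943 - 9*(-41)*15877) = √(28943 + 369*15877) = √(28943 + 5858613) = √5887556 = 2*√1471889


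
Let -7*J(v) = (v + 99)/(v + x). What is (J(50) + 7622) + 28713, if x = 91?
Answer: 35862496/987 ≈ 36335.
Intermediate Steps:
J(v) = -(99 + v)/(7*(91 + v)) (J(v) = -(v + 99)/(7*(v + 91)) = -(99 + v)/(7*(91 + v)))
(J(50) + 7622) + 28713 = ((-99 - 1*50)/(7*(91 + 50)) + 7622) + 28713 = ((1/7)*(-99 - 50)/141 + 7622) + 28713 = ((1/7)*(1/141)*(-149) + 7622) + 28713 = (-149/987 + 7622) + 28713 = 7522765/987 + 28713 = 35862496/987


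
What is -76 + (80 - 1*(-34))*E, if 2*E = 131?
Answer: 7391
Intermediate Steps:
E = 131/2 (E = (½)*131 = 131/2 ≈ 65.500)
-76 + (80 - 1*(-34))*E = -76 + (80 - 1*(-34))*(131/2) = -76 + (80 + 34)*(131/2) = -76 + 114*(131/2) = -76 + 7467 = 7391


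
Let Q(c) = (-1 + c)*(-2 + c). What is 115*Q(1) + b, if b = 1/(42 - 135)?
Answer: -1/93 ≈ -0.010753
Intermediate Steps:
b = -1/93 (b = 1/(-93) = -1/93 ≈ -0.010753)
115*Q(1) + b = 115*(2 + 1**2 - 3*1) - 1/93 = 115*(2 + 1 - 3) - 1/93 = 115*0 - 1/93 = 0 - 1/93 = -1/93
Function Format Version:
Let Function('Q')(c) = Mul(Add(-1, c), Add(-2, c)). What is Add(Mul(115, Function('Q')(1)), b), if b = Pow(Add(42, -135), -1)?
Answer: Rational(-1, 93) ≈ -0.010753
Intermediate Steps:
b = Rational(-1, 93) (b = Pow(-93, -1) = Rational(-1, 93) ≈ -0.010753)
Add(Mul(115, Function('Q')(1)), b) = Add(Mul(115, Add(2, Pow(1, 2), Mul(-3, 1))), Rational(-1, 93)) = Add(Mul(115, Add(2, 1, -3)), Rational(-1, 93)) = Add(Mul(115, 0), Rational(-1, 93)) = Add(0, Rational(-1, 93)) = Rational(-1, 93)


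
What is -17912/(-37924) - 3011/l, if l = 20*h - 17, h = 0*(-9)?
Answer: 28623417/161177 ≈ 177.59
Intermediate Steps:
h = 0
l = -17 (l = 20*0 - 17 = 0 - 17 = -17)
-17912/(-37924) - 3011/l = -17912/(-37924) - 3011/(-17) = -17912*(-1/37924) - 3011*(-1/17) = 4478/9481 + 3011/17 = 28623417/161177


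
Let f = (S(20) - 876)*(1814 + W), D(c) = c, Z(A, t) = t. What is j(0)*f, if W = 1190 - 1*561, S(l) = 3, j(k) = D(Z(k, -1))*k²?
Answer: 0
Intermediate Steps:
j(k) = -k²
W = 629 (W = 1190 - 561 = 629)
f = -2132739 (f = (3 - 876)*(1814 + 629) = -873*2443 = -2132739)
j(0)*f = -1*0²*(-2132739) = -1*0*(-2132739) = 0*(-2132739) = 0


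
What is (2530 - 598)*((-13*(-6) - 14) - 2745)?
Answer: -5179692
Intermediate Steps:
(2530 - 598)*((-13*(-6) - 14) - 2745) = 1932*((78 - 14) - 2745) = 1932*(64 - 2745) = 1932*(-2681) = -5179692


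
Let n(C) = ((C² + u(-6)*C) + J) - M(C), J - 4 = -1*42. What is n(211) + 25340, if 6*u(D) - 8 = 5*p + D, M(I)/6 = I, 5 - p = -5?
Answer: 211157/3 ≈ 70386.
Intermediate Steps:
p = 10 (p = 5 - 1*(-5) = 5 + 5 = 10)
M(I) = 6*I
u(D) = 29/3 + D/6 (u(D) = 4/3 + (5*10 + D)/6 = 4/3 + (50 + D)/6 = 4/3 + (25/3 + D/6) = 29/3 + D/6)
J = -38 (J = 4 - 1*42 = 4 - 42 = -38)
n(C) = -38 + C² + 8*C/3 (n(C) = ((C² + (29/3 + (⅙)*(-6))*C) - 38) - 6*C = ((C² + (29/3 - 1)*C) - 38) - 6*C = ((C² + 26*C/3) - 38) - 6*C = (-38 + C² + 26*C/3) - 6*C = -38 + C² + 8*C/3)
n(211) + 25340 = (-38 + 211² + (8/3)*211) + 25340 = (-38 + 44521 + 1688/3) + 25340 = 135137/3 + 25340 = 211157/3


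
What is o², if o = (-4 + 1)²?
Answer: 81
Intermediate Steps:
o = 9 (o = (-3)² = 9)
o² = 9² = 81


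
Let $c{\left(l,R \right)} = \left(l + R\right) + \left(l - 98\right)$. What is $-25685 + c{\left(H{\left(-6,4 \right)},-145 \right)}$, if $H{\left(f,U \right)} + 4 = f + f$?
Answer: $-25960$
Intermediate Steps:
$H{\left(f,U \right)} = -4 + 2 f$ ($H{\left(f,U \right)} = -4 + \left(f + f\right) = -4 + 2 f$)
$c{\left(l,R \right)} = -98 + R + 2 l$ ($c{\left(l,R \right)} = \left(R + l\right) + \left(l - 98\right) = \left(R + l\right) + \left(-98 + l\right) = -98 + R + 2 l$)
$-25685 + c{\left(H{\left(-6,4 \right)},-145 \right)} = -25685 - \left(243 - 2 \left(-4 + 2 \left(-6\right)\right)\right) = -25685 - \left(243 - 2 \left(-4 - 12\right)\right) = -25685 - 275 = -25960$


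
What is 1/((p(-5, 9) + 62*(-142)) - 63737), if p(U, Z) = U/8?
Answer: -8/580333 ≈ -1.3785e-5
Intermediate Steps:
p(U, Z) = U/8 (p(U, Z) = U*(⅛) = U/8)
1/((p(-5, 9) + 62*(-142)) - 63737) = 1/(((⅛)*(-5) + 62*(-142)) - 63737) = 1/((-5/8 - 8804) - 63737) = 1/(-70437/8 - 63737) = 1/(-580333/8) = -8/580333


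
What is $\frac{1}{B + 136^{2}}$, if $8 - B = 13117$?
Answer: $\frac{1}{5387} \approx 0.00018563$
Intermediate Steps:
$B = -13109$ ($B = 8 - 13117 = -13109$)
$\frac{1}{B + 136^{2}} = \frac{1}{-13109 + 136^{2}} = \frac{1}{-13109 + 18496} = \frac{1}{5387}$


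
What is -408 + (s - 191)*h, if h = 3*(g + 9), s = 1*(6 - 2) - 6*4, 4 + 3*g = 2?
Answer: -5683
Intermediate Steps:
g = -⅔ (g = -4/3 + (⅓)*2 = -4/3 + ⅔ = -⅔ ≈ -0.66667)
s = -20 (s = 1*4 - 24 = 4 - 24 = -20)
h = 25 (h = 3*(-⅔ + 9) = 3*(25/3) = 25)
-408 + (s - 191)*h = -408 + (-20 - 191)*25 = -408 - 211*25 = -408 - 5275 = -5683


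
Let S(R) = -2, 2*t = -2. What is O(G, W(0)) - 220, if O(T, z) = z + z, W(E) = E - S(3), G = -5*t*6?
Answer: -216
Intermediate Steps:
t = -1 (t = (½)*(-2) = -1)
G = 30 (G = -5*(-1)*6 = 5*6 = 30)
W(E) = 2 + E (W(E) = E - 1*(-2) = E + 2 = 2 + E)
O(T, z) = 2*z
O(G, W(0)) - 220 = 2*(2 + 0) - 220 = 2*2 - 220 = 4 - 220 = -216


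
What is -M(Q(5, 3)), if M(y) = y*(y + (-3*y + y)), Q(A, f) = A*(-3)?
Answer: 225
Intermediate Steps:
Q(A, f) = -3*A
M(y) = -y² (M(y) = y*(y - 2*y) = y*(-y) = -y²)
-M(Q(5, 3)) = -(-1)*(-3*5)² = -(-1)*(-15)² = -(-1)*225 = -1*(-225) = 225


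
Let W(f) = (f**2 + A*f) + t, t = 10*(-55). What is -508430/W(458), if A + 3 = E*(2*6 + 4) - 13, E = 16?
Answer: -254215/159567 ≈ -1.5932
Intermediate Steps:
t = -550
A = 240 (A = -3 + (16*(2*6 + 4) - 13) = -3 + (16*(12 + 4) - 13) = -3 + (16*16 - 13) = -3 + (256 - 13) = -3 + 243 = 240)
W(f) = -550 + f**2 + 240*f (W(f) = (f**2 + 240*f) - 550 = -550 + f**2 + 240*f)
-508430/W(458) = -508430/(-550 + 458**2 + 240*458) = -508430/(-550 + 209764 + 109920) = -508430/319134 = -508430*1/319134 = -254215/159567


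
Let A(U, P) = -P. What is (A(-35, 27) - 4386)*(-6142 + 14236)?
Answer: -35718822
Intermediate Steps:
(A(-35, 27) - 4386)*(-6142 + 14236) = (-1*27 - 4386)*(-6142 + 14236) = (-27 - 4386)*8094 = -4413*8094 = -35718822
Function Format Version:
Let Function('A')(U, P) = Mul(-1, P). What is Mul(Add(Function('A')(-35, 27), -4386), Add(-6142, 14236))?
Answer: -35718822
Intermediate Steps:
Mul(Add(Function('A')(-35, 27), -4386), Add(-6142, 14236)) = Mul(Add(Mul(-1, 27), -4386), Add(-6142, 14236)) = Mul(Add(-27, -4386), 8094) = Mul(-4413, 8094) = -35718822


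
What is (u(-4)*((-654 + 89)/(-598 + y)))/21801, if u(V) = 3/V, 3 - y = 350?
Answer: -113/5493852 ≈ -2.0568e-5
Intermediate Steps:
y = -347 (y = 3 - 1*350 = 3 - 350 = -347)
(u(-4)*((-654 + 89)/(-598 + y)))/21801 = ((3/(-4))*((-654 + 89)/(-598 - 347)))/21801 = ((3*(-¼))*(-565/(-945)))*(1/21801) = -(-1695)*(-1)/(4*945)*(1/21801) = -¾*113/189*(1/21801) = -113/252*1/21801 = -113/5493852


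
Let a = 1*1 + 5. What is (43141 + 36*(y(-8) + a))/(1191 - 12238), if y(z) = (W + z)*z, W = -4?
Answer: -46813/11047 ≈ -4.2376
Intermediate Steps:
y(z) = z*(-4 + z) (y(z) = (-4 + z)*z = z*(-4 + z))
a = 6 (a = 1 + 5 = 6)
(43141 + 36*(y(-8) + a))/(1191 - 12238) = (43141 + 36*(-8*(-4 - 8) + 6))/(1191 - 12238) = (43141 + 36*(-8*(-12) + 6))/(-11047) = (43141 + 36*(96 + 6))*(-1/11047) = (43141 + 36*102)*(-1/11047) = (43141 + 3672)*(-1/11047) = 46813*(-1/11047) = -46813/11047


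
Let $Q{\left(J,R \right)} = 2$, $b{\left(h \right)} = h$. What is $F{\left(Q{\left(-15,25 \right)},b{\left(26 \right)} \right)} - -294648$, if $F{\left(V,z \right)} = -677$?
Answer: $293971$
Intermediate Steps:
$F{\left(Q{\left(-15,25 \right)},b{\left(26 \right)} \right)} - -294648 = -677 - -294648 = -677 + 294648 = 293971$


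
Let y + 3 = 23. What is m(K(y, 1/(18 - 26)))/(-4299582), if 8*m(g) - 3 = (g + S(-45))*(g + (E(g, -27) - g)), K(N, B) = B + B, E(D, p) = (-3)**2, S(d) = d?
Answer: 77/6551744 ≈ 1.1753e-5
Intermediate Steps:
y = 20 (y = -3 + 23 = 20)
E(D, p) = 9
K(N, B) = 2*B
m(g) = -201/4 + 9*g/8 (m(g) = 3/8 + ((g - 45)*(g + (9 - g)))/8 = 3/8 + ((-45 + g)*9)/8 = 3/8 + (-405 + 9*g)/8 = 3/8 + (-405/8 + 9*g/8) = -201/4 + 9*g/8)
m(K(y, 1/(18 - 26)))/(-4299582) = (-201/4 + 9*(2/(18 - 26))/8)/(-4299582) = (-201/4 + 9*(2/(-8))/8)*(-1/4299582) = (-201/4 + 9*(2*(-1/8))/8)*(-1/4299582) = (-201/4 + (9/8)*(-1/4))*(-1/4299582) = (-201/4 - 9/32)*(-1/4299582) = -1617/32*(-1/4299582) = 77/6551744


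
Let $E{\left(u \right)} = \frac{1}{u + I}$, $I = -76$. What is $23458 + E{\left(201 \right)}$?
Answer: $\frac{2932251}{125} \approx 23458.0$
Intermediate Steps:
$E{\left(u \right)} = \frac{1}{-76 + u}$ ($E{\left(u \right)} = \frac{1}{u - 76} = \frac{1}{-76 + u}$)
$23458 + E{\left(201 \right)} = 23458 + \frac{1}{-76 + 201} = 23458 + \frac{1}{125} = \frac{2932251}{125}$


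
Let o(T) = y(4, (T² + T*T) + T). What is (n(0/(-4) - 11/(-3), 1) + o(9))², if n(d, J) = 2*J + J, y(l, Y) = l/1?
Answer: 49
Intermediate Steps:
y(l, Y) = l (y(l, Y) = l*1 = l)
n(d, J) = 3*J
o(T) = 4
(n(0/(-4) - 11/(-3), 1) + o(9))² = (3*1 + 4)² = (3 + 4)² = 7² = 49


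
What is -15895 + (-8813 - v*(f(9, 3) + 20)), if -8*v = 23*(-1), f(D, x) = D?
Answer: -198331/8 ≈ -24791.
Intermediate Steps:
v = 23/8 (v = -23*(-1)/8 = -⅛*(-23) = 23/8 ≈ 2.8750)
-15895 + (-8813 - v*(f(9, 3) + 20)) = -15895 + (-8813 - 23*(9 + 20)/8) = -15895 + (-8813 - 23*29/8) = -15895 + (-8813 - 1*667/8) = -15895 + (-8813 - 667/8) = -15895 - 71171/8 = -198331/8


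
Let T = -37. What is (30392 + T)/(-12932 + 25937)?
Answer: 6071/2601 ≈ 2.3341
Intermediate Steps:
(30392 + T)/(-12932 + 25937) = (30392 - 37)/(-12932 + 25937) = 30355/13005 = 30355*(1/13005) = 6071/2601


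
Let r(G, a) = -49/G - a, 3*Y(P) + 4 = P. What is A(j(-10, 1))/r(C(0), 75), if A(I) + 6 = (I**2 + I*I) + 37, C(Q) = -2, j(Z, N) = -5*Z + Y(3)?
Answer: -89362/909 ≈ -98.308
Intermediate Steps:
Y(P) = -4/3 + P/3
j(Z, N) = -1/3 - 5*Z (j(Z, N) = -5*Z + (-4/3 + (1/3)*3) = -5*Z + (-4/3 + 1) = -5*Z - 1/3 = -1/3 - 5*Z)
r(G, a) = -a - 49/G
A(I) = 31 + 2*I**2 (A(I) = -6 + ((I**2 + I*I) + 37) = -6 + ((I**2 + I**2) + 37) = -6 + (2*I**2 + 37) = -6 + (37 + 2*I**2) = 31 + 2*I**2)
A(j(-10, 1))/r(C(0), 75) = (31 + 2*(-1/3 - 5*(-10))**2)/(-1*75 - 49/(-2)) = (31 + 2*(-1/3 + 50)**2)/(-75 - 49*(-1/2)) = (31 + 2*(149/3)**2)/(-75 + 49/2) = (31 + 2*(22201/9))/(-101/2) = (31 + 44402/9)*(-2/101) = (44681/9)*(-2/101) = -89362/909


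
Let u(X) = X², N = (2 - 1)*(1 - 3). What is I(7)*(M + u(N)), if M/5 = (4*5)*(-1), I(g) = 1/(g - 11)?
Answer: 24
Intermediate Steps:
I(g) = 1/(-11 + g)
M = -100 (M = 5*((4*5)*(-1)) = 5*(20*(-1)) = 5*(-20) = -100)
N = -2 (N = 1*(-2) = -2)
I(7)*(M + u(N)) = (-100 + (-2)²)/(-11 + 7) = (-100 + 4)/(-4) = -¼*(-96) = 24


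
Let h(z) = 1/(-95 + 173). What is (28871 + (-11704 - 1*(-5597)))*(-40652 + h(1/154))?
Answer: -12030223870/13 ≈ -9.2540e+8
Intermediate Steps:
h(z) = 1/78
(28871 + (-11704 - 1*(-5597)))*(-40652 + h(1/154)) = (28871 + (-11704 - 1*(-5597)))*(-40652 + 1/78) = (28871 + (-11704 + 5597))*(-3170855/78) = (28871 - 6107)*(-3170855/78) = 22764*(-3170855/78) = -12030223870/13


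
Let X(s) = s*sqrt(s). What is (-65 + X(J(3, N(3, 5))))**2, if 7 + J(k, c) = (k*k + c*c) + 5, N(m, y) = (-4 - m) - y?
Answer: 3447176 - 19630*sqrt(151) ≈ 3.2060e+6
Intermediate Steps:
N(m, y) = -4 - m - y
J(k, c) = -2 + c**2 + k**2 (J(k, c) = -7 + ((k*k + c*c) + 5) = -7 + ((k**2 + c**2) + 5) = -7 + ((c**2 + k**2) + 5) = -7 + (5 + c**2 + k**2) = -2 + c**2 + k**2)
X(s) = s**(3/2)
(-65 + X(J(3, N(3, 5))))**2 = (-65 + (-2 + (-4 - 1*3 - 1*5)**2 + 3**2)**(3/2))**2 = (-65 + (-2 + (-4 - 3 - 5)**2 + 9)**(3/2))**2 = (-65 + (-2 + (-12)**2 + 9)**(3/2))**2 = (-65 + (-2 + 144 + 9)**(3/2))**2 = (-65 + 151**(3/2))**2 = (-65 + 151*sqrt(151))**2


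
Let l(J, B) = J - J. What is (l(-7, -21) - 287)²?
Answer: 82369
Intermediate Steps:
l(J, B) = 0
(l(-7, -21) - 287)² = (0 - 287)² = (-287)² = 82369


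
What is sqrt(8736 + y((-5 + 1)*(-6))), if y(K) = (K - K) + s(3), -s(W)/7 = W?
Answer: sqrt(8715) ≈ 93.354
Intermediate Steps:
s(W) = -7*W
y(K) = -21 (y(K) = (K - K) - 7*3 = 0 - 21 = -21)
sqrt(8736 + y((-5 + 1)*(-6))) = sqrt(8736 - 21) = sqrt(8715)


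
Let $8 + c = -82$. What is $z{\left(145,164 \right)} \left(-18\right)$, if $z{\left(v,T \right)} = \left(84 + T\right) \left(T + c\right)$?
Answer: $-330336$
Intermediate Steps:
$c = -90$ ($c = -8 - 82 = -90$)
$z{\left(v,T \right)} = \left(-90 + T\right) \left(84 + T\right)$ ($z{\left(v,T \right)} = \left(84 + T\right) \left(T - 90\right) = \left(84 + T\right) \left(-90 + T\right) = \left(-90 + T\right) \left(84 + T\right)$)
$z{\left(145,164 \right)} \left(-18\right) = \left(-7560 + 164^{2} - 984\right) \left(-18\right) = \left(-7560 + 26896 - 984\right) \left(-18\right) = 18352 \left(-18\right) = -330336$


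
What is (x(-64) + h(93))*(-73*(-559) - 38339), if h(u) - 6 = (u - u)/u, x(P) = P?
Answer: -143144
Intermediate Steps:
h(u) = 6 (h(u) = 6 + (u - u)/u = 6 + 0/u = 6 + 0 = 6)
(x(-64) + h(93))*(-73*(-559) - 38339) = (-64 + 6)*(-73*(-559) - 38339) = -58*(40807 - 38339) = -58*2468 = -143144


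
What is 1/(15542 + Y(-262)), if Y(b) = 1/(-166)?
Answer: 166/2579971 ≈ 6.4342e-5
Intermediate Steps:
Y(b) = -1/166
1/(15542 + Y(-262)) = 1/(15542 - 1/166) = 1/(2579971/166) = 166/2579971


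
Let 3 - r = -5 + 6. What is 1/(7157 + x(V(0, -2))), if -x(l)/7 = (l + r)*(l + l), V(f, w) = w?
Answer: 1/7157 ≈ 0.00013972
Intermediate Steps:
r = 2 (r = 3 - (-5 + 6) = 3 - 1*1 = 3 - 1 = 2)
x(l) = -14*l*(2 + l) (x(l) = -7*(l + 2)*(l + l) = -7*(2 + l)*2*l = -14*l*(2 + l))
1/(7157 + x(V(0, -2))) = 1/(7157 - 14*(-2)*(2 - 2)) = 1/(7157 - 14*(-2)*0) = 1/(7157 + 0) = 1/7157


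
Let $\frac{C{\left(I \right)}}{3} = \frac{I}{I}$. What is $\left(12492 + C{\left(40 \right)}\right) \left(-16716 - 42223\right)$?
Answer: $-736442805$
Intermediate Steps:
$C{\left(I \right)} = 3$ ($C{\left(I \right)} = 3 \frac{I}{I} = 3 \cdot 1 = 3$)
$\left(12492 + C{\left(40 \right)}\right) \left(-16716 - 42223\right) = \left(12492 + 3\right) \left(-16716 - 42223\right) = 12495 \left(-58939\right) = -736442805$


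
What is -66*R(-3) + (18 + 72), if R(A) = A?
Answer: 288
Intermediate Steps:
-66*R(-3) + (18 + 72) = -66*(-3) + (18 + 72) = 198 + 90 = 288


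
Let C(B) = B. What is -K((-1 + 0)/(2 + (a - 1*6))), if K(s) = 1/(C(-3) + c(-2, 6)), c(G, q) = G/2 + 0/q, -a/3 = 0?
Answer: 1/4 ≈ 0.25000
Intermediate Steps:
a = 0 (a = -3*0 = 0)
c(G, q) = G/2 (c(G, q) = G*(1/2) + 0 = G/2 + 0 = G/2)
K(s) = -1/4 (K(s) = 1/(-3 + (1/2)*(-2)) = 1/(-3 - 1) = 1/(-4) = -1/4)
-K((-1 + 0)/(2 + (a - 1*6))) = -1*(-1/4) = 1/4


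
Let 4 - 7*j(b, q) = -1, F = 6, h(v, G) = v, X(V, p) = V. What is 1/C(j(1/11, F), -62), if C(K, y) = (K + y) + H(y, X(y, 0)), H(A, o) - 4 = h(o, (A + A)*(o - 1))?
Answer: -7/835 ≈ -0.0083832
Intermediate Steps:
H(A, o) = 4 + o
j(b, q) = 5/7 (j(b, q) = 4/7 - ⅐*(-1) = 4/7 + ⅐ = 5/7)
C(K, y) = 4 + K + 2*y (C(K, y) = (K + y) + (4 + y) = 4 + K + 2*y)
1/C(j(1/11, F), -62) = 1/(4 + 5/7 + 2*(-62)) = 1/(4 + 5/7 - 124) = 1/(-835/7) = -7/835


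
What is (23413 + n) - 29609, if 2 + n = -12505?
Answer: -18703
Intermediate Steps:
n = -12507 (n = -2 - 12505 = -12507)
(23413 + n) - 29609 = (23413 - 12507) - 29609 = 10906 - 29609 = -18703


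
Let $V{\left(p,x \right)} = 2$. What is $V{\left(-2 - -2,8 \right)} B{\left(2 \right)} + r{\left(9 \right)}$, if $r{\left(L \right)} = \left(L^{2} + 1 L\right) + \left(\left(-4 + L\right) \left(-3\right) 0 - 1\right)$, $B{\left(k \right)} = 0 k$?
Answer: $89$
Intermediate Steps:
$B{\left(k \right)} = 0$
$r{\left(L \right)} = -1 + L + L^{2}$ ($r{\left(L \right)} = \left(L^{2} + L\right) + \left(\left(12 - 3 L\right) 0 - 1\right) = \left(L + L^{2}\right) + \left(0 - 1\right) = \left(L + L^{2}\right) - 1 = -1 + L + L^{2}$)
$V{\left(-2 - -2,8 \right)} B{\left(2 \right)} + r{\left(9 \right)} = 2 \cdot 0 + \left(-1 + 9 + 9^{2}\right) = 0 + \left(-1 + 9 + 81\right) = 0 + 89 = 89$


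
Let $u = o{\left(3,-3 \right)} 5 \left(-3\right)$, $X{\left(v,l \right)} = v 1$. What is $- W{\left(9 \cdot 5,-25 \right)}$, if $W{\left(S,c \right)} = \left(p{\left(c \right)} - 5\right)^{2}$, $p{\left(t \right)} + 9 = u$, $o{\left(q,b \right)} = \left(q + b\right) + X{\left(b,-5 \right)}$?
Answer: $-961$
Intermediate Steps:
$X{\left(v,l \right)} = v$
$o{\left(q,b \right)} = q + 2 b$ ($o{\left(q,b \right)} = \left(q + b\right) + b = \left(b + q\right) + b = q + 2 b$)
$u = 45$ ($u = \left(3 + 2 \left(-3\right)\right) 5 \left(-3\right) = \left(3 - 6\right) 5 \left(-3\right) = \left(-3\right) 5 \left(-3\right) = \left(-15\right) \left(-3\right) = 45$)
$p{\left(t \right)} = 36$ ($p{\left(t \right)} = -9 + 45 = 36$)
$W{\left(S,c \right)} = 961$ ($W{\left(S,c \right)} = \left(36 - 5\right)^{2} = 31^{2} = 961$)
$- W{\left(9 \cdot 5,-25 \right)} = \left(-1\right) 961 = -961$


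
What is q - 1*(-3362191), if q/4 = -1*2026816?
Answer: -4745073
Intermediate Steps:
q = -8107264 (q = 4*(-1*2026816) = 4*(-2026816) = -8107264)
q - 1*(-3362191) = -8107264 - 1*(-3362191) = -8107264 + 3362191 = -4745073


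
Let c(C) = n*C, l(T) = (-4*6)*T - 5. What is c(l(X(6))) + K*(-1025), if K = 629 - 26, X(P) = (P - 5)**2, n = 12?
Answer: -618423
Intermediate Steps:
X(P) = (-5 + P)**2
K = 603
l(T) = -5 - 24*T (l(T) = -24*T - 5 = -5 - 24*T)
c(C) = 12*C
c(l(X(6))) + K*(-1025) = 12*(-5 - 24*(-5 + 6)**2) + 603*(-1025) = 12*(-5 - 24*1**2) - 618075 = 12*(-5 - 24*1) - 618075 = 12*(-5 - 24) - 618075 = 12*(-29) - 618075 = -348 - 618075 = -618423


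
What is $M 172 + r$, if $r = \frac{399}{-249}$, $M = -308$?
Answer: $- \frac{4397141}{83} \approx -52978.0$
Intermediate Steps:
$r = - \frac{133}{83}$ ($r = 399 \left(- \frac{1}{249}\right) = - \frac{133}{83} \approx -1.6024$)
$M 172 + r = \left(-308\right) 172 - \frac{133}{83} = -52976 - \frac{133}{83} = - \frac{4397141}{83}$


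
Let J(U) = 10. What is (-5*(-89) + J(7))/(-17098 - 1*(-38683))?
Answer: 91/4317 ≈ 0.021079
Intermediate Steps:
(-5*(-89) + J(7))/(-17098 - 1*(-38683)) = (-5*(-89) + 10)/(-17098 - 1*(-38683)) = (445 + 10)/(-17098 + 38683) = 455/21585 = 455*(1/21585) = 91/4317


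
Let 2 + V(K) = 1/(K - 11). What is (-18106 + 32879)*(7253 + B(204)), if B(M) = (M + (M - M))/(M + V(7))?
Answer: 28826983317/269 ≈ 1.0716e+8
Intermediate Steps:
V(K) = -2 + 1/(-11 + K) (V(K) = -2 + 1/(K - 11) = -2 + 1/(-11 + K))
B(M) = M/(-9/4 + M) (B(M) = (M + (M - M))/(M + (23 - 2*7)/(-11 + 7)) = (M + 0)/(M + (23 - 14)/(-4)) = M/(M - 1/4*9) = M/(M - 9/4) = M/(-9/4 + M))
(-18106 + 32879)*(7253 + B(204)) = (-18106 + 32879)*(7253 + 4*204/(-9 + 4*204)) = 14773*(7253 + 4*204/(-9 + 816)) = 14773*(7253 + 4*204/807) = 14773*(7253 + 4*204*(1/807)) = 14773*(7253 + 272/269) = 14773*(1951329/269) = 28826983317/269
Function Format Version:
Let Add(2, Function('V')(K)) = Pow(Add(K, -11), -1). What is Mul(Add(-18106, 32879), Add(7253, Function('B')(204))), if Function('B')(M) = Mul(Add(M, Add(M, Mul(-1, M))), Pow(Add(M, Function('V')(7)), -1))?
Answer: Rational(28826983317, 269) ≈ 1.0716e+8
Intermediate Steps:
Function('V')(K) = Add(-2, Pow(Add(-11, K), -1)) (Function('V')(K) = Add(-2, Pow(Add(K, -11), -1)) = Add(-2, Pow(Add(-11, K), -1)))
Function('B')(M) = Mul(M, Pow(Add(Rational(-9, 4), M), -1)) (Function('B')(M) = Mul(Add(M, Add(M, Mul(-1, M))), Pow(Add(M, Mul(Pow(Add(-11, 7), -1), Add(23, Mul(-2, 7)))), -1)) = Mul(Add(M, 0), Pow(Add(M, Mul(Pow(-4, -1), Add(23, -14))), -1)) = Mul(M, Pow(Add(M, Mul(Rational(-1, 4), 9)), -1)) = Mul(M, Pow(Add(M, Rational(-9, 4)), -1)) = Mul(M, Pow(Add(Rational(-9, 4), M), -1)))
Mul(Add(-18106, 32879), Add(7253, Function('B')(204))) = Mul(Add(-18106, 32879), Add(7253, Mul(4, 204, Pow(Add(-9, Mul(4, 204)), -1)))) = Mul(14773, Add(7253, Mul(4, 204, Pow(Add(-9, 816), -1)))) = Mul(14773, Add(7253, Mul(4, 204, Pow(807, -1)))) = Mul(14773, Add(7253, Mul(4, 204, Rational(1, 807)))) = Mul(14773, Add(7253, Rational(272, 269))) = Mul(14773, Rational(1951329, 269)) = Rational(28826983317, 269)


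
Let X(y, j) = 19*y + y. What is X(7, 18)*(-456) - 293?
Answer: -64133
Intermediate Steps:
X(y, j) = 20*y
X(7, 18)*(-456) - 293 = (20*7)*(-456) - 293 = 140*(-456) - 293 = -63840 - 293 = -64133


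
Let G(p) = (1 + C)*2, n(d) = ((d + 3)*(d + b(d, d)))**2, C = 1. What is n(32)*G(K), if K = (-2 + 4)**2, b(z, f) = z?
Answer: 20070400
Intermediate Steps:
n(d) = 4*d**2*(3 + d)**2 (n(d) = ((d + 3)*(d + d))**2 = ((3 + d)*(2*d))**2 = (2*d*(3 + d))**2 = 4*d**2*(3 + d)**2)
K = 4 (K = 2**2 = 4)
G(p) = 4 (G(p) = (1 + 1)*2 = 2*2 = 4)
n(32)*G(K) = (4*32**2*(3 + 32)**2)*4 = (4*1024*35**2)*4 = (4*1024*1225)*4 = 5017600*4 = 20070400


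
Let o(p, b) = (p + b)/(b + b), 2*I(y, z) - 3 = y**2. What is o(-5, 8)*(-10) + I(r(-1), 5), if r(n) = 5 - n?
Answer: 141/8 ≈ 17.625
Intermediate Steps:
I(y, z) = 3/2 + y**2/2
o(p, b) = (b + p)/(2*b) (o(p, b) = (b + p)/((2*b)) = (b + p)*(1/(2*b)) = (b + p)/(2*b))
o(-5, 8)*(-10) + I(r(-1), 5) = ((1/2)*(8 - 5)/8)*(-10) + (3/2 + (5 - 1*(-1))**2/2) = ((1/2)*(1/8)*3)*(-10) + (3/2 + (5 + 1)**2/2) = (3/16)*(-10) + (3/2 + (1/2)*6**2) = -15/8 + (3/2 + (1/2)*36) = -15/8 + (3/2 + 18) = -15/8 + 39/2 = 141/8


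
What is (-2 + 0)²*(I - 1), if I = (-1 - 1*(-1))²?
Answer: -4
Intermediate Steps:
I = 0 (I = (-1 + 1)² = 0² = 0)
(-2 + 0)²*(I - 1) = (-2 + 0)²*(0 - 1) = (-2)²*(-1) = 4*(-1) = -4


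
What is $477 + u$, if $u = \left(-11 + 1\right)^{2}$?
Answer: $577$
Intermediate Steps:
$u = 100$ ($u = \left(-10\right)^{2} = 100$)
$477 + u = 477 + 100 = 577$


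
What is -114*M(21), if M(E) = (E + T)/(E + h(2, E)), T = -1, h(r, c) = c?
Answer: -380/7 ≈ -54.286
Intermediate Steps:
M(E) = (-1 + E)/(2*E) (M(E) = (E - 1)/(E + E) = (-1 + E)/((2*E)) = (-1 + E)*(1/(2*E)) = (-1 + E)/(2*E))
-114*M(21) = -57*(-1 + 21)/21 = -57*20/21 = -114*10/21 = -380/7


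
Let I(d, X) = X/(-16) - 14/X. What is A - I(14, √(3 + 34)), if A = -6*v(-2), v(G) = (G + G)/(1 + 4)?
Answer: 24/5 + 261*√37/592 ≈ 7.4818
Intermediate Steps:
v(G) = 2*G/5 (v(G) = (2*G)/5 = (2*G)*(⅕) = 2*G/5)
A = 24/5 (A = -12*(-2)/5 = -6*(-⅘) = 24/5 ≈ 4.8000)
I(d, X) = -14/X - X/16 (I(d, X) = X*(-1/16) - 14/X = -X/16 - 14/X = -14/X - X/16)
A - I(14, √(3 + 34)) = 24/5 - (-14/√(3 + 34) - √(3 + 34)/16) = 24/5 - (-14*√37/37 - √37/16) = 24/5 - (-261)*√37/592 = 24/5 + 261*√37/592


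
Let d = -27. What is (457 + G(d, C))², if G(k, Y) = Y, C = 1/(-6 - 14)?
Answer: 83521321/400 ≈ 2.0880e+5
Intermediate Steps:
C = -1/20 (C = 1/(-20) = -1/20 ≈ -0.050000)
(457 + G(d, C))² = (457 - 1/20)² = (9139/20)² = 83521321/400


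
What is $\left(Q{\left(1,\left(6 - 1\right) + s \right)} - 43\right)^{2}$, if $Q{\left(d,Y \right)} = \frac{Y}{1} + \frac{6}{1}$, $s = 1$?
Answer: $961$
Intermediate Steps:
$Q{\left(d,Y \right)} = 6 + Y$ ($Q{\left(d,Y \right)} = Y 1 + 6 \cdot 1 = Y + 6 = 6 + Y$)
$\left(Q{\left(1,\left(6 - 1\right) + s \right)} - 43\right)^{2} = \left(\left(6 + \left(\left(6 - 1\right) + 1\right)\right) - 43\right)^{2} = \left(\left(6 + \left(5 + 1\right)\right) - 43\right)^{2} = \left(\left(6 + 6\right) - 43\right)^{2} = \left(12 - 43\right)^{2} = \left(-31\right)^{2} = 961$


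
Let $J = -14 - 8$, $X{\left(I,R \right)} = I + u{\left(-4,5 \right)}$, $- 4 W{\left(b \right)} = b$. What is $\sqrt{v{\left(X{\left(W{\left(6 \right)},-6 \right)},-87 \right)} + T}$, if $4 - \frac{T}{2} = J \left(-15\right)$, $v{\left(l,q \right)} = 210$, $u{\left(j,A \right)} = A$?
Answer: $i \sqrt{442} \approx 21.024 i$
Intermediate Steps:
$W{\left(b \right)} = - \frac{b}{4}$
$X{\left(I,R \right)} = 5 + I$ ($X{\left(I,R \right)} = I + 5 = 5 + I$)
$J = -22$
$T = -652$ ($T = 8 - 2 \left(\left(-22\right) \left(-15\right)\right) = 8 - 660 = -652$)
$\sqrt{v{\left(X{\left(W{\left(6 \right)},-6 \right)},-87 \right)} + T} = \sqrt{210 - 652} = \sqrt{-442} = i \sqrt{442}$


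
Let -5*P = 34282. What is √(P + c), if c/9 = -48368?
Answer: I*√11054210/5 ≈ 664.96*I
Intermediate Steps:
c = -435312 (c = 9*(-48368) = -435312)
P = -34282/5 (P = -⅕*34282 = -34282/5 ≈ -6856.4)
√(P + c) = √(-34282/5 - 435312) = √(-2210842/5) = I*√11054210/5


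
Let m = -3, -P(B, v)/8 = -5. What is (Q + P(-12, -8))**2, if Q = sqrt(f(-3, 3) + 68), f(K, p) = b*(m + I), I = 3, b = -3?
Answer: 1668 + 160*sqrt(17) ≈ 2327.7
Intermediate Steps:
P(B, v) = 40 (P(B, v) = -8*(-5) = 40)
f(K, p) = 0 (f(K, p) = -3*(-3 + 3) = -3*0 = 0)
Q = 2*sqrt(17) (Q = sqrt(0 + 68) = sqrt(68) = 2*sqrt(17) ≈ 8.2462)
(Q + P(-12, -8))**2 = (2*sqrt(17) + 40)**2 = (40 + 2*sqrt(17))**2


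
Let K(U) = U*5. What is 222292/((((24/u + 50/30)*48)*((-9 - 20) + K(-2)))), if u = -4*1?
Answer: 55573/2028 ≈ 27.403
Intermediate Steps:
u = -4
K(U) = 5*U
222292/((((24/u + 50/30)*48)*((-9 - 20) + K(-2)))) = 222292/((((24/(-4) + 50/30)*48)*((-9 - 20) + 5*(-2)))) = 222292/((((24*(-¼) + 50*(1/30))*48)*(-29 - 10))) = 222292/((((-6 + 5/3)*48)*(-39))) = 222292/((-13/3*48*(-39))) = 222292/((-208*(-39))) = 222292/8112 = 222292*(1/8112) = 55573/2028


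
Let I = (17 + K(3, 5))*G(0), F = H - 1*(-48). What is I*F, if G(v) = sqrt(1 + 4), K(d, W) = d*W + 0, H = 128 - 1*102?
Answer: 2368*sqrt(5) ≈ 5295.0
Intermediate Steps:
H = 26 (H = 128 - 102 = 26)
K(d, W) = W*d (K(d, W) = W*d + 0 = W*d)
G(v) = sqrt(5)
F = 74 (F = 26 - 1*(-48) = 26 + 48 = 74)
I = 32*sqrt(5) (I = (17 + 5*3)*sqrt(5) = (17 + 15)*sqrt(5) = 32*sqrt(5) ≈ 71.554)
I*F = (32*sqrt(5))*74 = 2368*sqrt(5)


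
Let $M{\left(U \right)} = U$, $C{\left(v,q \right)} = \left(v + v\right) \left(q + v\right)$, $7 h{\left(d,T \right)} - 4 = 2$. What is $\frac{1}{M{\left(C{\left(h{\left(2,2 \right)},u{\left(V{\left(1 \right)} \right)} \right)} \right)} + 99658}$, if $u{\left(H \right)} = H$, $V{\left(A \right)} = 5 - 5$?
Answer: $\frac{49}{4883314} \approx 1.0034 \cdot 10^{-5}$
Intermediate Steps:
$V{\left(A \right)} = 0$ ($V{\left(A \right)} = 5 - 5 = 0$)
$h{\left(d,T \right)} = \frac{6}{7}$ ($h{\left(d,T \right)} = \frac{4}{7} + \frac{1}{7} \cdot 2 = \frac{4}{7} + \frac{2}{7} = \frac{6}{7}$)
$C{\left(v,q \right)} = 2 v \left(q + v\right)$
$\frac{1}{M{\left(C{\left(h{\left(2,2 \right)},u{\left(V{\left(1 \right)} \right)} \right)} \right)} + 99658} = \frac{1}{2 \cdot \frac{6}{7} \left(0 + \frac{6}{7}\right) + 99658} = \frac{1}{2 \cdot \frac{6}{7} \cdot \frac{6}{7} + 99658} = \frac{1}{\frac{72}{49} + 99658} = \frac{1}{\frac{4883314}{49}} = \frac{49}{4883314}$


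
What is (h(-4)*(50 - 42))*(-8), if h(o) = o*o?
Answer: -1024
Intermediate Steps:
h(o) = o²
(h(-4)*(50 - 42))*(-8) = ((-4)²*(50 - 42))*(-8) = (16*8)*(-8) = 128*(-8) = -1024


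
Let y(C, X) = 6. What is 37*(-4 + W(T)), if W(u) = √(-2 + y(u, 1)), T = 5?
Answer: -74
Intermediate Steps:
W(u) = 2 (W(u) = √(-2 + 6) = √4 = 2)
37*(-4 + W(T)) = 37*(-4 + 2) = 37*(-2) = -74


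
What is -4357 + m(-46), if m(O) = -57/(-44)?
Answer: -191651/44 ≈ -4355.7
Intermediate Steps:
m(O) = 57/44 (m(O) = -57*(-1/44) = 57/44)
-4357 + m(-46) = -4357 + 57/44 = -191651/44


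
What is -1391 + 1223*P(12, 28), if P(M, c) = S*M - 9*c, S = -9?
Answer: -441671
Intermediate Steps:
P(M, c) = -9*M - 9*c
-1391 + 1223*P(12, 28) = -1391 + 1223*(-9*12 - 9*28) = -1391 + 1223*(-108 - 252) = -1391 + 1223*(-360) = -1391 - 440280 = -441671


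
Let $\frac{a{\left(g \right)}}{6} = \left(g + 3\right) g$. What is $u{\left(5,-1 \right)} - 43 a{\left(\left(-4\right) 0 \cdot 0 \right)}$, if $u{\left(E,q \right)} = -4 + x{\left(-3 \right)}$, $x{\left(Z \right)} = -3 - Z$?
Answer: $-4$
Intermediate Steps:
$u{\left(E,q \right)} = -4$ ($u{\left(E,q \right)} = -4 - 0 = -4 + \left(-3 + 3\right) = -4 + 0 = -4$)
$a{\left(g \right)} = 6 g \left(3 + g\right)$ ($a{\left(g \right)} = 6 \left(g + 3\right) g = 6 \left(3 + g\right) g = 6 g \left(3 + g\right)$)
$u{\left(5,-1 \right)} - 43 a{\left(\left(-4\right) 0 \cdot 0 \right)} = -4 - 43 \cdot 6 \left(-4\right) 0 \cdot 0 \left(3 + \left(-4\right) 0 \cdot 0\right) = -4 - 43 \cdot 6 \cdot 0 \cdot 0 \left(3 + 0 \cdot 0\right) = -4 - 43 \cdot 6 \cdot 0 \left(3 + 0\right) = -4 - 43 \cdot 6 \cdot 0 \cdot 3 = -4 - 0 = -4 + 0 = -4$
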